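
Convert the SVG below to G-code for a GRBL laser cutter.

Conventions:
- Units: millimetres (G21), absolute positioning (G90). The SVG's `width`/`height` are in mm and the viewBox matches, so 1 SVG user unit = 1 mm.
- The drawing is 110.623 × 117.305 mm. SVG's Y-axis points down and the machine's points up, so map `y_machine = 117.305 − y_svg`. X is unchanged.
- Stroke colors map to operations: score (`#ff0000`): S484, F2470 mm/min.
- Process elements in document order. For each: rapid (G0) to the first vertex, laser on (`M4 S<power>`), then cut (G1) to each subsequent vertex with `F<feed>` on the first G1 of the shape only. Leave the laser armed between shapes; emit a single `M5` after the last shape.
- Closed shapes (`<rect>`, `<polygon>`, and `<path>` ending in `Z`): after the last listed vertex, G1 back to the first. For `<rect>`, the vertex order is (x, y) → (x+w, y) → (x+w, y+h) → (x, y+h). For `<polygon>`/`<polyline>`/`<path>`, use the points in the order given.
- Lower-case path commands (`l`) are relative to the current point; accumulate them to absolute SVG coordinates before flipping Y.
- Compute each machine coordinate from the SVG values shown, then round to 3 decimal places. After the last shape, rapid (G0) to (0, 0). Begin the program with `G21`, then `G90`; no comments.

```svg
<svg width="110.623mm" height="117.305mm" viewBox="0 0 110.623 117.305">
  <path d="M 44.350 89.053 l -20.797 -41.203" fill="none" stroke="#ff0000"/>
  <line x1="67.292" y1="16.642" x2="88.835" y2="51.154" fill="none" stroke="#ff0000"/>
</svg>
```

1 u = 1 mm; y_m = 117.305 − y.

[1] `<path>` line segment, #ff0000→score S484 F2470: (44.350,28.252) → (23.553,69.455)

[2] `<line>` line segment, #ff0000→score S484 F2470: (67.292,100.663) → (88.835,66.151)

G21
G90
G0 X44.350 Y28.252
M4 S484
G1 X23.553 Y69.455 F2470
G0 X67.292 Y100.663
M4 S484
G1 X88.835 Y66.151 F2470
M5
G0 X0.000 Y0.000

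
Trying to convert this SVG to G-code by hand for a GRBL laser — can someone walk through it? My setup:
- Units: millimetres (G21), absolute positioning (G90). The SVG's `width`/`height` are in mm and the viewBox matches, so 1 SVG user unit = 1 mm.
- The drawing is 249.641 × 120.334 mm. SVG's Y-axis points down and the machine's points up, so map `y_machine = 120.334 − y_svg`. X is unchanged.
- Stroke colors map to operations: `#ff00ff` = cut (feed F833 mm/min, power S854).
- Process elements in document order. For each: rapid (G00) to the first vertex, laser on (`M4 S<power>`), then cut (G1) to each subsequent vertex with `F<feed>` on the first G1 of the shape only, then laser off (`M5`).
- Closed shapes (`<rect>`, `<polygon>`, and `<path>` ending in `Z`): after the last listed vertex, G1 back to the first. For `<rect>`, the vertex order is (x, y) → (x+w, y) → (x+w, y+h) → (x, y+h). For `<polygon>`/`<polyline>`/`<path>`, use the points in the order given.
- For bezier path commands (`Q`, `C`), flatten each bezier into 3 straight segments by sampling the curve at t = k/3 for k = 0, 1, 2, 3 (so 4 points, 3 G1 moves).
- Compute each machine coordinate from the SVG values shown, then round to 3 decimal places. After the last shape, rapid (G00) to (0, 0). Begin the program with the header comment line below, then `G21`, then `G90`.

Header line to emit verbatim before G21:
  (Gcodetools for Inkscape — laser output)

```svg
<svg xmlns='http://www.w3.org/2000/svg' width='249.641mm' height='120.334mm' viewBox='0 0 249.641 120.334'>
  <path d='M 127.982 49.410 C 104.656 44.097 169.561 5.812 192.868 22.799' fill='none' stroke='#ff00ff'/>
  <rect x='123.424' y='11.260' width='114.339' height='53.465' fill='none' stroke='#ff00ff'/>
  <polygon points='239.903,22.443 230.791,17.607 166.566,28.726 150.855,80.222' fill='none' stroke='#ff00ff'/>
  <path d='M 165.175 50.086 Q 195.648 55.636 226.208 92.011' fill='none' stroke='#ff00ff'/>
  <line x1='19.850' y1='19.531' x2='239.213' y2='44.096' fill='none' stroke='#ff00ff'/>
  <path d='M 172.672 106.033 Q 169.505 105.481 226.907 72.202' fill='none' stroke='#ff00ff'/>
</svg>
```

viewBox `0 0 249.641 120.334` with mm width/height → 1 unit = 1 mm. Flip: y_m = 120.334 − y_svg.

**Shape 1** — `<path>` cubic bezier, stroke `#ff00ff` → cut (S854, F833). Control points (SVG): P0=(127.982,49.410), P1=(104.656,44.097), P2=(169.561,5.812), P3=(192.868,22.799); sampled at t=k/3. Machine vertices: (127.982,70.924) → (129.258,83.959) → (160.503,99.366) → (192.868,97.535). Open path.

**Shape 2** — `<rect>` rectangle, stroke `#ff00ff` → cut (S854, F833). Machine vertices: (123.424,109.074) → (237.763,109.074) → (237.763,55.609) → (123.424,55.609) → (123.424,109.074). Closed: final G1 returns to the first vertex.

**Shape 3** — `<polygon>` closed polygon, stroke `#ff00ff` → cut (S854, F833). Machine vertices: (239.903,97.891) → (230.791,102.727) → (166.566,91.608) → (150.855,40.112) → (239.903,97.891). Closed: final G1 returns to the first vertex.

**Shape 4** — `<path>` quadratic bezier, stroke `#ff00ff` → cut (S854, F833). Control points (SVG): P0=(165.175,50.086), P1=(195.648,55.636), P2=(226.208,92.011); sampled at t=k/3. Machine vertices: (165.175,70.248) → (185.500,63.123) → (205.844,49.148) → (226.208,28.323). Open path.

**Shape 5** — `<line>` line segment, stroke `#ff00ff` → cut (S854, F833). Machine vertices: (19.850,100.803) → (239.213,76.238). Open path.

**Shape 6** — `<path>` quadratic bezier, stroke `#ff00ff` → cut (S854, F833). Control points (SVG): P0=(172.672,106.033), P1=(169.505,105.481), P2=(226.907,72.202); sampled at t=k/3. Machine vertices: (172.672,14.301) → (177.291,18.305) → (195.369,29.582) → (226.907,48.132). Open path.

(Gcodetools for Inkscape — laser output)
G21
G90
G00 X127.982 Y70.924
M4 S854
G1 X129.258 Y83.959 F833
G1 X160.503 Y99.366
G1 X192.868 Y97.535
M5
G00 X123.424 Y109.074
M4 S854
G1 X237.763 Y109.074 F833
G1 X237.763 Y55.609
G1 X123.424 Y55.609
G1 X123.424 Y109.074
M5
G00 X239.903 Y97.891
M4 S854
G1 X230.791 Y102.727 F833
G1 X166.566 Y91.608
G1 X150.855 Y40.112
G1 X239.903 Y97.891
M5
G00 X165.175 Y70.248
M4 S854
G1 X185.500 Y63.123 F833
G1 X205.844 Y49.148
G1 X226.208 Y28.323
M5
G00 X19.850 Y100.803
M4 S854
G1 X239.213 Y76.238 F833
M5
G00 X172.672 Y14.301
M4 S854
G1 X177.291 Y18.305 F833
G1 X195.369 Y29.582
G1 X226.907 Y48.132
M5
G00 X0.000 Y0.000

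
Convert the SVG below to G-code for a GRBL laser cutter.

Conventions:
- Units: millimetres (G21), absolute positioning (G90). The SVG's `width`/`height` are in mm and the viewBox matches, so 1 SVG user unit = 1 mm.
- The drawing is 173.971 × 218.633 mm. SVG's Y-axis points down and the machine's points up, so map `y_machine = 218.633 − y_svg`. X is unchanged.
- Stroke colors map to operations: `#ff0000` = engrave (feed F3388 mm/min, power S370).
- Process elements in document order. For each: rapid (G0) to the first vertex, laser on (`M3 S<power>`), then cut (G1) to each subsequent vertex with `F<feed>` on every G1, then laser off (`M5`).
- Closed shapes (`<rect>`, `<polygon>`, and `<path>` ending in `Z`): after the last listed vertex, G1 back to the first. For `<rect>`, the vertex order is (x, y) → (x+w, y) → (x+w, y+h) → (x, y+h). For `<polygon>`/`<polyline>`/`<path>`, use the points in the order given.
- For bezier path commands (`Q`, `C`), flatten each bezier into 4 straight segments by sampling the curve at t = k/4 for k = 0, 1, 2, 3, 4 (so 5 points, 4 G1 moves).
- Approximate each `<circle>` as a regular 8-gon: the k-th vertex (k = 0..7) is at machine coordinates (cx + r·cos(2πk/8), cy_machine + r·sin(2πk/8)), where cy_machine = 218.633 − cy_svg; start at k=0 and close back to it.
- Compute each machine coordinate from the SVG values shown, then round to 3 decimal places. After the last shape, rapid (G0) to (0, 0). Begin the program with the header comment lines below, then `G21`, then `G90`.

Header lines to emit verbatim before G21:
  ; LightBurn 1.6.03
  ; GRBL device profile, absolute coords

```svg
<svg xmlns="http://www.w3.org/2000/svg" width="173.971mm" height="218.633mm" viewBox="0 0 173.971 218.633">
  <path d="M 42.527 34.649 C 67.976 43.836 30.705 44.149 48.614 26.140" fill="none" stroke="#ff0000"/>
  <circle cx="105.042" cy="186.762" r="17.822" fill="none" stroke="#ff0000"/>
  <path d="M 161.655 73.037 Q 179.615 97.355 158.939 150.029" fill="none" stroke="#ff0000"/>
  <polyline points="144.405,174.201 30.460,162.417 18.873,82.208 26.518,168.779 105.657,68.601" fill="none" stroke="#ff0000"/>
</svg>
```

viewBox `0 0 173.971 218.633` with mm width/height → 1 unit = 1 mm. Flip: y_m = 218.633 − y_svg.

**Shape 1** — `<path>` cubic bezier, stroke `#ff0000` → engrave (S370, F3388). Control points (SVG): P0=(42.527,34.649), P1=(67.976,43.836), P2=(30.705,44.149), P3=(48.614,26.140); sampled at t=k/4. Machine vertices: (42.527,183.984) → (51.696,178.905) → (48.398,178.040) → (43.686,182.274) → (48.614,192.493). Open path.

**Shape 2** — `<circle>` circle, stroke `#ff0000` → engrave (S370, F3388). Machine vertices: (122.864,31.871) → (117.644,44.473) → (105.042,49.693) → (92.440,44.473) → (87.220,31.871) → (92.440,19.269) → (105.042,14.049) → (117.644,19.269) → (122.864,31.871). Closed: final G1 returns to the first vertex.

**Shape 3** — `<path>` quadratic bezier, stroke `#ff0000` → engrave (S370, F3388). Control points (SVG): P0=(161.655,73.037), P1=(179.615,97.355), P2=(158.939,150.029); sampled at t=k/4. Machine vertices: (161.655,145.596) → (168.220,131.665) → (169.956,114.189) → (166.862,93.169) → (158.939,68.604). Open path.

**Shape 4** — `<polyline>` open polyline, stroke `#ff0000` → engrave (S370, F3388). Machine vertices: (144.405,44.432) → (30.460,56.216) → (18.873,136.425) → (26.518,49.854) → (105.657,150.032). Open path.

; LightBurn 1.6.03
; GRBL device profile, absolute coords
G21
G90
G0 X42.527 Y183.984
M3 S370
G1 X51.696 Y178.905 F3388
G1 X48.398 Y178.040 F3388
G1 X43.686 Y182.274 F3388
G1 X48.614 Y192.493 F3388
M5
G0 X122.864 Y31.871
M3 S370
G1 X117.644 Y44.473 F3388
G1 X105.042 Y49.693 F3388
G1 X92.440 Y44.473 F3388
G1 X87.220 Y31.871 F3388
G1 X92.440 Y19.269 F3388
G1 X105.042 Y14.049 F3388
G1 X117.644 Y19.269 F3388
G1 X122.864 Y31.871 F3388
M5
G0 X161.655 Y145.596
M3 S370
G1 X168.220 Y131.665 F3388
G1 X169.956 Y114.189 F3388
G1 X166.862 Y93.169 F3388
G1 X158.939 Y68.604 F3388
M5
G0 X144.405 Y44.432
M3 S370
G1 X30.460 Y56.216 F3388
G1 X18.873 Y136.425 F3388
G1 X26.518 Y49.854 F3388
G1 X105.657 Y150.032 F3388
M5
G0 X0.000 Y0.000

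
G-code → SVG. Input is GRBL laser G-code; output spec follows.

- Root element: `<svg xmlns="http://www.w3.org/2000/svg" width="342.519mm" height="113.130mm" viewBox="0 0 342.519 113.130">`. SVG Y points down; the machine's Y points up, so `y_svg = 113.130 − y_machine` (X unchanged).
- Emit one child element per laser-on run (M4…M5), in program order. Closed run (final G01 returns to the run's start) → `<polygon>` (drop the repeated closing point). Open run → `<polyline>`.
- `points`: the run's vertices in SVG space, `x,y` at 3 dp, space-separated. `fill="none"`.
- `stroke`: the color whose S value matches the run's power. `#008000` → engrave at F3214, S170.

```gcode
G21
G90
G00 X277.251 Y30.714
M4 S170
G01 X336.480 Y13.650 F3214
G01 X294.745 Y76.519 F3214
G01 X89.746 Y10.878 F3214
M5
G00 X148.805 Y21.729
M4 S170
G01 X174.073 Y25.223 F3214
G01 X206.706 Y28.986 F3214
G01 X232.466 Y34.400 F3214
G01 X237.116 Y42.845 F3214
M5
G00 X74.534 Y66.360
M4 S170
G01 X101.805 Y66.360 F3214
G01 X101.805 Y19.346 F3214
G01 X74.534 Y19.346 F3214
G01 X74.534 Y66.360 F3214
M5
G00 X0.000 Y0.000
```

y_svg = 113.130 − y_m. Every run uses S170, so all elements get stroke `#008000` (engrave).

[1] open run; points: 277.251,82.416 336.480,99.480 294.745,36.611 89.746,102.252

[2] open run; points: 148.805,91.401 174.073,87.907 206.706,84.144 232.466,78.730 237.116,70.285

[3] closed run; points: 74.534,46.770 101.805,46.770 101.805,93.784 74.534,93.784

<svg xmlns="http://www.w3.org/2000/svg" width="342.519mm" height="113.130mm" viewBox="0 0 342.519 113.130">
  <polyline points="277.251,82.416 336.480,99.480 294.745,36.611 89.746,102.252" fill="none" stroke="#008000"/>
  <polyline points="148.805,91.401 174.073,87.907 206.706,84.144 232.466,78.730 237.116,70.285" fill="none" stroke="#008000"/>
  <polygon points="74.534,46.770 101.805,46.770 101.805,93.784 74.534,93.784" fill="none" stroke="#008000"/>
</svg>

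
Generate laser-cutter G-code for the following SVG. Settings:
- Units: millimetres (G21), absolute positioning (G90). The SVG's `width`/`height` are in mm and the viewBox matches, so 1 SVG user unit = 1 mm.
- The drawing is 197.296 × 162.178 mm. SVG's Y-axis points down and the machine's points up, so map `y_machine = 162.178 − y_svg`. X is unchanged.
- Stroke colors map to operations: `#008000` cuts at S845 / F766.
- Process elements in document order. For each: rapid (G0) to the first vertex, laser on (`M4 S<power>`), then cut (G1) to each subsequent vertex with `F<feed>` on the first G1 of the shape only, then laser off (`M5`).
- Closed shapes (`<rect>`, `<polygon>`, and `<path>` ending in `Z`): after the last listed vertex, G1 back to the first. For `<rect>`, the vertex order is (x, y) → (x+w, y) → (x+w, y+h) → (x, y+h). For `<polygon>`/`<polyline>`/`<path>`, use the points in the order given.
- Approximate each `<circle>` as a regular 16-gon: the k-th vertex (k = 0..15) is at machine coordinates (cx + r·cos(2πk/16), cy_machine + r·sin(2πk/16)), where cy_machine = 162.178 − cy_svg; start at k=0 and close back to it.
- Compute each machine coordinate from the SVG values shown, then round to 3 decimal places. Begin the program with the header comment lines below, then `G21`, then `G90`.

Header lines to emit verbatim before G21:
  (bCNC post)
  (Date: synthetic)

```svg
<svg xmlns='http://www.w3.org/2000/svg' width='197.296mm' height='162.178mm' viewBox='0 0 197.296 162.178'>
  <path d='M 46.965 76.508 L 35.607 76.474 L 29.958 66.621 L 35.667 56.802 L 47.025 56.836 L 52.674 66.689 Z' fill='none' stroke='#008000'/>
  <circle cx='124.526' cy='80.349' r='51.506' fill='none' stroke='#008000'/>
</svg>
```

viewBox `0 0 197.296 162.178` with mm width/height → 1 unit = 1 mm. Flip: y_m = 162.178 − y_svg.

**Shape 1** — `<path>` regular polygon, stroke `#008000` → cut (S845, F766). Machine vertices: (46.965,85.670) → (35.607,85.704) → (29.958,95.557) → (35.667,105.376) → (47.025,105.342) → (52.674,95.489) → (46.965,85.670). Closed: final G1 returns to the first vertex.

**Shape 2** — `<circle>` circle, stroke `#008000` → cut (S845, F766). Machine vertices: (176.032,81.829) → (172.111,101.539) → (160.946,118.249) → (144.236,129.414) → (124.526,133.335) → (104.816,129.414) → (88.106,118.249) → (76.941,101.539) → (73.020,81.829) → (76.941,62.119) → (88.106,45.409) → (104.816,34.244) → (124.526,30.323) → (144.236,34.244) → (160.946,45.409) → (172.111,62.119) → (176.032,81.829). Closed: final G1 returns to the first vertex.

(bCNC post)
(Date: synthetic)
G21
G90
G0 X46.965 Y85.670
M4 S845
G1 X35.607 Y85.704 F766
G1 X29.958 Y95.557
G1 X35.667 Y105.376
G1 X47.025 Y105.342
G1 X52.674 Y95.489
G1 X46.965 Y85.670
M5
G0 X176.032 Y81.829
M4 S845
G1 X172.111 Y101.539 F766
G1 X160.946 Y118.249
G1 X144.236 Y129.414
G1 X124.526 Y133.335
G1 X104.816 Y129.414
G1 X88.106 Y118.249
G1 X76.941 Y101.539
G1 X73.020 Y81.829
G1 X76.941 Y62.119
G1 X88.106 Y45.409
G1 X104.816 Y34.244
G1 X124.526 Y30.323
G1 X144.236 Y34.244
G1 X160.946 Y45.409
G1 X172.111 Y62.119
G1 X176.032 Y81.829
M5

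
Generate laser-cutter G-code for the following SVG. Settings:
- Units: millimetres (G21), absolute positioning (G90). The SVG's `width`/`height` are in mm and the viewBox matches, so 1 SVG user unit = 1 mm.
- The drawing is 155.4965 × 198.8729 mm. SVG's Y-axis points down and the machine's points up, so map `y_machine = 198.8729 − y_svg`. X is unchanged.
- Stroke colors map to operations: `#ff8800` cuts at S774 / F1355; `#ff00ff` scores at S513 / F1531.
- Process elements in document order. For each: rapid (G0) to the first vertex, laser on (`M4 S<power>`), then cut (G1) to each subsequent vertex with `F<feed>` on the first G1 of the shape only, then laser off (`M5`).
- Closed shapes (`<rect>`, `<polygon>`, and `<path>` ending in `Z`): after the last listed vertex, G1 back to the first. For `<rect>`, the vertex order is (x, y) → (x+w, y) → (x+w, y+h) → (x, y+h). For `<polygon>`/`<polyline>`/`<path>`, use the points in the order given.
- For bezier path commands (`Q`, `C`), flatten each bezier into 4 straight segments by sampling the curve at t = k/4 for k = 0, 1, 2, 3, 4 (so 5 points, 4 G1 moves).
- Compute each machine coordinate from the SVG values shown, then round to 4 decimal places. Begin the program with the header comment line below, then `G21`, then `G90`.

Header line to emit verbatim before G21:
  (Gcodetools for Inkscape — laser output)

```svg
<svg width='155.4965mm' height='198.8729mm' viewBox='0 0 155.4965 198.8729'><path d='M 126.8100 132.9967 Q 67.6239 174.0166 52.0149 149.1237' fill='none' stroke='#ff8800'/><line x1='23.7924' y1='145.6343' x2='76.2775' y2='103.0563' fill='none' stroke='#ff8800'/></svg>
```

(Gcodetools for Inkscape — laser output)
G21
G90
G0 X126.8100 Y65.8762
M4 S774
G1 X99.9405 Y49.4858 F1355
G1 X78.5182 Y41.3345
G1 X62.5430 Y41.4223
G1 X52.0149 Y49.7492
M5
G0 X23.7924 Y53.2386
M4 S774
G1 X76.2775 Y95.8166 F1355
M5

viewBox `0 0 155.4965 198.8729` with mm width/height → 1 unit = 1 mm. Flip: y_m = 198.8729 − y_svg.

**Shape 1** — `<path>` quadratic bezier, stroke `#ff8800` → cut (S774, F1355). Control points (SVG): P0=(126.8100,132.9967), P1=(67.6239,174.0166), P2=(52.0149,149.1237); sampled at t=k/4. Machine vertices: (126.8100,65.8762) → (99.9405,49.4858) → (78.5182,41.3345) → (62.5430,41.4223) → (52.0149,49.7492). Open path.

**Shape 2** — `<line>` line segment, stroke `#ff8800` → cut (S774, F1355). Machine vertices: (23.7924,53.2386) → (76.2775,95.8166). Open path.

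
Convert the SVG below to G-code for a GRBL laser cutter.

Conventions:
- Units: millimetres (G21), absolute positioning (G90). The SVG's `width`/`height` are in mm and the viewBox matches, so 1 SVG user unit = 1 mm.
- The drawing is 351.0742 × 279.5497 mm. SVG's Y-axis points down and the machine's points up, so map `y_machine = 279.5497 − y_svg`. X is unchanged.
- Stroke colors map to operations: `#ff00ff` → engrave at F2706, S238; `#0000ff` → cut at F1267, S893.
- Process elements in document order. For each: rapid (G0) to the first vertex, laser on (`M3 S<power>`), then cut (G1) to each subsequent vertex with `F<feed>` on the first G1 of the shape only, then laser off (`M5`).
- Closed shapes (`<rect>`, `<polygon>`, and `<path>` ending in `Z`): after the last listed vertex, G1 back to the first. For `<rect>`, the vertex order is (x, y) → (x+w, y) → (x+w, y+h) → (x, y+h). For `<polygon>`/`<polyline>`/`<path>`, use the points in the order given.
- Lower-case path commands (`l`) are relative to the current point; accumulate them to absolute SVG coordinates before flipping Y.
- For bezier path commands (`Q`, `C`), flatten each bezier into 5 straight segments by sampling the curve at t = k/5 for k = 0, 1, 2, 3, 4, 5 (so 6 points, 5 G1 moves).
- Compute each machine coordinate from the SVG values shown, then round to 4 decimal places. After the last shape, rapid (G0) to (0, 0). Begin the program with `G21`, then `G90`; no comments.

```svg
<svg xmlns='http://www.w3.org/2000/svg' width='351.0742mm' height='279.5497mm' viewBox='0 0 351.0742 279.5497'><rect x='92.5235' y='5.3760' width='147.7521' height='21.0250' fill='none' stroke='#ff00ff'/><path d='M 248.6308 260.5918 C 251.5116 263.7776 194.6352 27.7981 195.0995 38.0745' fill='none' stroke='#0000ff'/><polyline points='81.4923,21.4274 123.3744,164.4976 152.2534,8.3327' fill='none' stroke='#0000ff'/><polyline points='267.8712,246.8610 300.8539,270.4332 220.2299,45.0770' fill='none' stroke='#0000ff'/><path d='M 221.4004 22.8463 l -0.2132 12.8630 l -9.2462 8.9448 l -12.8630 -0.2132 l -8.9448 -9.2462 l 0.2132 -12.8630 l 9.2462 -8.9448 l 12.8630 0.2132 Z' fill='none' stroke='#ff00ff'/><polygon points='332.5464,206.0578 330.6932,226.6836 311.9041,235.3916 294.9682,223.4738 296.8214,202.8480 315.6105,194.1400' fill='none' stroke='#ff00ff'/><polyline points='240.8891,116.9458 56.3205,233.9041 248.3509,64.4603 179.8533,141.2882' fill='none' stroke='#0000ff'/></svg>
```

Since the viewBox matches the mm dimensions, user units are millimetres directly. The only transform is the Y-flip y_m = 279.5497 − y_svg.

Shape 1 is a rectangle drawn with `<rect>`. Its stroke #ff00ff means engrave at S238, F2706. After flipping Y the toolpath is (92.5235,274.1737) → (240.2756,274.1737) → (240.2756,253.1487) → (92.5235,253.1487) → (92.5235,274.1737), returning to the start.

Shape 2 is a cubic bezier drawn with `<path>`. Its stroke #0000ff means cut at S893, F1267. After flipping Y the toolpath is (248.6308,18.9579) → (244.1252,41.8629) → (230.8986,98.8673) → (214.5716,166.6710) → (200.7650,221.9737) → (195.0995,241.4752).

Shape 3 is a open polyline drawn with `<polyline>`. Its stroke #0000ff means cut at S893, F1267. After flipping Y the toolpath is (81.4923,258.1223) → (123.3744,115.0521) → (152.2534,271.2170).

Shape 4 is a open polyline drawn with `<polyline>`. Its stroke #0000ff means cut at S893, F1267. After flipping Y the toolpath is (267.8712,32.6887) → (300.8539,9.1165) → (220.2299,234.4727).

Shape 5 is a regular polygon drawn with `<path>`. Its stroke #ff00ff means engrave at S238, F2706. After flipping Y the toolpath is (221.4004,256.7034) → (221.1872,243.8404) → (211.9410,234.8956) → (199.0780,235.1088) → (190.1332,244.3550) → (190.3464,257.2180) → (199.5926,266.1628) → (212.4556,265.9496) → (221.4004,256.7034), returning to the start.

Shape 6 is a regular polygon drawn with `<polygon>`. Its stroke #ff00ff means engrave at S238, F2706. After flipping Y the toolpath is (332.5464,73.4919) → (330.6932,52.8661) → (311.9041,44.1581) → (294.9682,56.0759) → (296.8214,76.7017) → (315.6105,85.4097) → (332.5464,73.4919), returning to the start.

Shape 7 is a open polyline drawn with `<polyline>`. Its stroke #0000ff means cut at S893, F1267. After flipping Y the toolpath is (240.8891,162.6039) → (56.3205,45.6456) → (248.3509,215.0894) → (179.8533,138.2615).

G21
G90
G0 X92.5235 Y274.1737
M3 S238
G1 X240.2756 Y274.1737 F2706
G1 X240.2756 Y253.1487
G1 X92.5235 Y253.1487
G1 X92.5235 Y274.1737
M5
G0 X248.6308 Y18.9579
M3 S893
G1 X244.1252 Y41.8629 F1267
G1 X230.8986 Y98.8673
G1 X214.5716 Y166.6710
G1 X200.7650 Y221.9737
G1 X195.0995 Y241.4752
M5
G0 X81.4923 Y258.1223
M3 S893
G1 X123.3744 Y115.0521 F1267
G1 X152.2534 Y271.2170
M5
G0 X267.8712 Y32.6887
M3 S893
G1 X300.8539 Y9.1165 F1267
G1 X220.2299 Y234.4727
M5
G0 X221.4004 Y256.7034
M3 S238
G1 X221.1872 Y243.8404 F2706
G1 X211.9410 Y234.8956
G1 X199.0780 Y235.1088
G1 X190.1332 Y244.3550
G1 X190.3464 Y257.2180
G1 X199.5926 Y266.1628
G1 X212.4556 Y265.9496
G1 X221.4004 Y256.7034
M5
G0 X332.5464 Y73.4919
M3 S238
G1 X330.6932 Y52.8661 F2706
G1 X311.9041 Y44.1581
G1 X294.9682 Y56.0759
G1 X296.8214 Y76.7017
G1 X315.6105 Y85.4097
G1 X332.5464 Y73.4919
M5
G0 X240.8891 Y162.6039
M3 S893
G1 X56.3205 Y45.6456 F1267
G1 X248.3509 Y215.0894
G1 X179.8533 Y138.2615
M5
G0 X0.0000 Y0.0000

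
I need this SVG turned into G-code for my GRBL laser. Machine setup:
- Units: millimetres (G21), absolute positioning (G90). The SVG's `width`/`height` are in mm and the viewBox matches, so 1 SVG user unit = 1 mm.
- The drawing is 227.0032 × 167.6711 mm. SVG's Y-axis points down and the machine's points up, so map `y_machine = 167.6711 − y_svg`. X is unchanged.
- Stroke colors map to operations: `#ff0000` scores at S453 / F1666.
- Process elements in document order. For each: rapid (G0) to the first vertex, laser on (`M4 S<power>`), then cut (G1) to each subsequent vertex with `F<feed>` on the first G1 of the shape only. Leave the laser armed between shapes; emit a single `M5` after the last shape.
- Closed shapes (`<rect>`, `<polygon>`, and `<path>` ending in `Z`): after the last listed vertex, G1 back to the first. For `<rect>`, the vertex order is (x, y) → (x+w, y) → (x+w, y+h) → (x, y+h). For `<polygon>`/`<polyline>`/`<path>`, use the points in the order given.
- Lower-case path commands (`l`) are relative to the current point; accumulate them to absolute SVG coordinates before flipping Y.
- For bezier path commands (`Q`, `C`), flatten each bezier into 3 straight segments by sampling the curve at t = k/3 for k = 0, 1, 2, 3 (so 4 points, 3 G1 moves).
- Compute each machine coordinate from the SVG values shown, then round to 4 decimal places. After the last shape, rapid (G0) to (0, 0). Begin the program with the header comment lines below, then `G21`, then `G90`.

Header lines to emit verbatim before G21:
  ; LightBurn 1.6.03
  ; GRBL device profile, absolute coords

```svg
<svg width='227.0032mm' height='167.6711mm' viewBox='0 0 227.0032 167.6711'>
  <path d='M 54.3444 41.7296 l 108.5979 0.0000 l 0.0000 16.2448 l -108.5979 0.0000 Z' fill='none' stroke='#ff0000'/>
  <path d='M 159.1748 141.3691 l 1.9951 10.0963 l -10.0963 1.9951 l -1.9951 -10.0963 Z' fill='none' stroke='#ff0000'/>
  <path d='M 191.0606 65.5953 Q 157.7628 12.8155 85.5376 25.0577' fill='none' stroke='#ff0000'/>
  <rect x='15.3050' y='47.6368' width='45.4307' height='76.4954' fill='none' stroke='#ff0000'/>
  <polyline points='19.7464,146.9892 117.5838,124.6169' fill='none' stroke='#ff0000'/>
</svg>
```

; LightBurn 1.6.03
; GRBL device profile, absolute coords
G21
G90
G0 X54.3444 Y125.9415
M4 S453
G1 X162.9423 Y125.9415 F1666
G1 X162.9423 Y109.6967
G1 X54.3444 Y109.6967
G1 X54.3444 Y125.9415
G0 X159.1748 Y26.3020
M4 S453
G1 X161.1699 Y16.2057 F1666
G1 X151.0736 Y14.2106
G1 X149.0785 Y24.3069
G1 X159.1748 Y26.3020
G0 X191.0606 Y102.0758
M4 S453
G1 X164.5368 Y130.0377 F1666
G1 X129.3625 Y143.5502
G1 X85.5376 Y142.6134
G0 X15.3050 Y120.0343
M4 S453
G1 X60.7357 Y120.0343 F1666
G1 X60.7357 Y43.5389
G1 X15.3050 Y43.5389
G1 X15.3050 Y120.0343
G0 X19.7464 Y20.6819
M4 S453
G1 X117.5838 Y43.0542 F1666
M5
G0 X0.0000 Y0.0000

Since the viewBox matches the mm dimensions, user units are millimetres directly. The only transform is the Y-flip y_m = 167.6711 − y_svg.

Shape 1 is a rectangle drawn with `<path>`. Its stroke #ff0000 means score at S453, F1666. After flipping Y the toolpath is (54.3444,125.9415) → (162.9423,125.9415) → (162.9423,109.6967) → (54.3444,109.6967) → (54.3444,125.9415), returning to the start.

Shape 2 is a regular polygon drawn with `<path>`. Its stroke #ff0000 means score at S453, F1666. After flipping Y the toolpath is (159.1748,26.3020) → (161.1699,16.2057) → (151.0736,14.2106) → (149.0785,24.3069) → (159.1748,26.3020), returning to the start.

Shape 3 is a quadratic bezier drawn with `<path>`. Its stroke #ff0000 means score at S453, F1666. After flipping Y the toolpath is (191.0606,102.0758) → (164.5368,130.0377) → (129.3625,143.5502) → (85.5376,142.6134).

Shape 4 is a rectangle drawn with `<rect>`. Its stroke #ff0000 means score at S453, F1666. After flipping Y the toolpath is (15.3050,120.0343) → (60.7357,120.0343) → (60.7357,43.5389) → (15.3050,43.5389) → (15.3050,120.0343), returning to the start.

Shape 5 is a line segment drawn with `<polyline>`. Its stroke #ff0000 means score at S453, F1666. After flipping Y the toolpath is (19.7464,20.6819) → (117.5838,43.0542).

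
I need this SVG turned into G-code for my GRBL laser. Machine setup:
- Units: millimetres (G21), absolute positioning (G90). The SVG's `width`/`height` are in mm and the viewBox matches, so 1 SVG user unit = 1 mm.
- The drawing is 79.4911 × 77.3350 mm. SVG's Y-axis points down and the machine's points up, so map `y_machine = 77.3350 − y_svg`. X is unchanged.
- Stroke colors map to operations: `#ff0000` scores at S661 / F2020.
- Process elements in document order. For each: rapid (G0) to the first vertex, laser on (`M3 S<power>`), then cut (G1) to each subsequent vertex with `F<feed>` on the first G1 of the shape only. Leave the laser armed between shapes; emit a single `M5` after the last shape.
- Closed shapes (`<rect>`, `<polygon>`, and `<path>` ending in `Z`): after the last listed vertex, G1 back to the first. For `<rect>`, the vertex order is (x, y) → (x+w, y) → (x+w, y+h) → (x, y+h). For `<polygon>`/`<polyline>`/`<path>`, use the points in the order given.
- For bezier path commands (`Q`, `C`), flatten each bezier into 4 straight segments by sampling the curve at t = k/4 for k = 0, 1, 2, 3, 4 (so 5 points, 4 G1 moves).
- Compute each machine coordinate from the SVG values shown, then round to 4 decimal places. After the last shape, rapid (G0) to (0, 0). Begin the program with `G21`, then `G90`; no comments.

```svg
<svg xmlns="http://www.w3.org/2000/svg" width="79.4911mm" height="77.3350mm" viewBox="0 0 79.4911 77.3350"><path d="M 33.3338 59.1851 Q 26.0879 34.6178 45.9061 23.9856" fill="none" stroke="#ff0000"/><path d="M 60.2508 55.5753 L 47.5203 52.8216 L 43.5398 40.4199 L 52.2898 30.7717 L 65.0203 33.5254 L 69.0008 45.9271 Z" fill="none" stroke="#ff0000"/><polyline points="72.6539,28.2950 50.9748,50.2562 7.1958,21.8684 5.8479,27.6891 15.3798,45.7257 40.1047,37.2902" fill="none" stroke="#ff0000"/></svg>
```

1 u = 1 mm; y_m = 77.3350 − y.

[1] `<path>` quadratic bezier, #ff0000→score S661 F2020: (33.3338,18.1499) → (31.4024,29.5626) → (32.8539,39.2334) → (37.6885,47.1624) → (45.9061,53.3494)

[2] `<path>` regular polygon, #ff0000→score S661 F2020: (60.2508,21.7597) → (47.5203,24.5134) → (43.5398,36.9151) → (52.2898,46.5633) → (65.0203,43.8096) → (69.0008,31.4079) → (60.2508,21.7597) (closed)

[3] `<polyline>` open polyline, #ff0000→score S661 F2020: (72.6539,49.0400) → (50.9748,27.0788) → (7.1958,55.4666) → (5.8479,49.6459) → (15.3798,31.6093) → (40.1047,40.0448)

G21
G90
G0 X33.3338 Y18.1499
M3 S661
G1 X31.4024 Y29.5626 F2020
G1 X32.8539 Y39.2334
G1 X37.6885 Y47.1624
G1 X45.9061 Y53.3494
G0 X60.2508 Y21.7597
M3 S661
G1 X47.5203 Y24.5134 F2020
G1 X43.5398 Y36.9151
G1 X52.2898 Y46.5633
G1 X65.0203 Y43.8096
G1 X69.0008 Y31.4079
G1 X60.2508 Y21.7597
G0 X72.6539 Y49.0400
M3 S661
G1 X50.9748 Y27.0788 F2020
G1 X7.1958 Y55.4666
G1 X5.8479 Y49.6459
G1 X15.3798 Y31.6093
G1 X40.1047 Y40.0448
M5
G0 X0.0000 Y0.0000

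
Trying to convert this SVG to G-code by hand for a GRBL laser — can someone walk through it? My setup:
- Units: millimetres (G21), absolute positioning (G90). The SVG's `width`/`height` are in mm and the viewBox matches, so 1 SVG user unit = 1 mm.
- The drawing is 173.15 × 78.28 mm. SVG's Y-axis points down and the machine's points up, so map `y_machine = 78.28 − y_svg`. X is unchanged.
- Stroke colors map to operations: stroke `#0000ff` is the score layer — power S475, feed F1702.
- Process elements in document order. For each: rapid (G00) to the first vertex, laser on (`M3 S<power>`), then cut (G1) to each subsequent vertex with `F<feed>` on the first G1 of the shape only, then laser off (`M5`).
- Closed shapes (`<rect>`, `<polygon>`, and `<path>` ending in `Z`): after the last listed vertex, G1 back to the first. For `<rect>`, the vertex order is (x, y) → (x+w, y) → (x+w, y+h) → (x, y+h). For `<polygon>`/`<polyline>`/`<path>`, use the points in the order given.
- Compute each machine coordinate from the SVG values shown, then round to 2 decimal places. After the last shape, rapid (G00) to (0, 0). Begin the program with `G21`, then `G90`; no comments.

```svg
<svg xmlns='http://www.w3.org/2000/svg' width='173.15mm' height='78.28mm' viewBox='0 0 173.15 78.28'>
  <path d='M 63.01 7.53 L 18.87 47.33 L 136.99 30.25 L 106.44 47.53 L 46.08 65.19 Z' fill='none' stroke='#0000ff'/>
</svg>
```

G21
G90
G00 X63.01 Y70.75
M3 S475
G1 X18.87 Y30.95 F1702
G1 X136.99 Y48.03
G1 X106.44 Y30.75
G1 X46.08 Y13.09
G1 X63.01 Y70.75
M5
G00 X0.00 Y0.00

viewBox `0 0 173.15 78.28` with mm width/height → 1 unit = 1 mm. Flip: y_m = 78.28 − y_svg.

**Shape 1** — `<path>` closed polygon, stroke `#0000ff` → score (S475, F1702). Machine vertices: (63.01,70.75) → (18.87,30.95) → (136.99,48.03) → (106.44,30.75) → (46.08,13.09) → (63.01,70.75). Closed: final G1 returns to the first vertex.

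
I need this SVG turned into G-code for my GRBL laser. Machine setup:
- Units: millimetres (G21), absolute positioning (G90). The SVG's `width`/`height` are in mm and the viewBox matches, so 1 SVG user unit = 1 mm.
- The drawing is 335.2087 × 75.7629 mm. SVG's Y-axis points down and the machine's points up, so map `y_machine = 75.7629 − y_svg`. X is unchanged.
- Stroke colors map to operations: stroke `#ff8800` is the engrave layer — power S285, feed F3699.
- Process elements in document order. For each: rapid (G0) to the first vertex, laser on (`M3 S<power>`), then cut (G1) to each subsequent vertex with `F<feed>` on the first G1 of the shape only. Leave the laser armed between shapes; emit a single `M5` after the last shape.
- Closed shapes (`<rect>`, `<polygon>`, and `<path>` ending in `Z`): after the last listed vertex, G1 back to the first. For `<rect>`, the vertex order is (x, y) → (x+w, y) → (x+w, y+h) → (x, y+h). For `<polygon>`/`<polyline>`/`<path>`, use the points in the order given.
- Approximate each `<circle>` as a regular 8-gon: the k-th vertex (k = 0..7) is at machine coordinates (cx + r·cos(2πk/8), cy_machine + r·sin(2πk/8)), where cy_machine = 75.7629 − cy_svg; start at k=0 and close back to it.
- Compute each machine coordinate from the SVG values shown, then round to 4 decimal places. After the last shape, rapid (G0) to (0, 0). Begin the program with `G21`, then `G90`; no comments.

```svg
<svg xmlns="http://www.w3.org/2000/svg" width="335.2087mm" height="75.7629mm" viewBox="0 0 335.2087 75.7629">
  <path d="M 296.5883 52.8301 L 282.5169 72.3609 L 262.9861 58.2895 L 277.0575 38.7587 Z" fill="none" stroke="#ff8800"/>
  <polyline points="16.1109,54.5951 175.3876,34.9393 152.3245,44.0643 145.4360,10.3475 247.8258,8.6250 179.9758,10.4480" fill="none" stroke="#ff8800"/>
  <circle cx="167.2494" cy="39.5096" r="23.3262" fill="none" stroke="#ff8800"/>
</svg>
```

Since the viewBox matches the mm dimensions, user units are millimetres directly. The only transform is the Y-flip y_m = 75.7629 − y_svg.

Shape 1 is a regular polygon drawn with `<path>`. Its stroke #ff8800 means engrave at S285, F3699. After flipping Y the toolpath is (296.5883,22.9328) → (282.5169,3.4020) → (262.9861,17.4734) → (277.0575,37.0042) → (296.5883,22.9328), returning to the start.

Shape 2 is a open polyline drawn with `<polyline>`. Its stroke #ff8800 means engrave at S285, F3699. After flipping Y the toolpath is (16.1109,21.1678) → (175.3876,40.8236) → (152.3245,31.6986) → (145.4360,65.4154) → (247.8258,67.1379) → (179.9758,65.3149).

Shape 3 is a circle drawn with `<circle>`. Its stroke #ff8800 means engrave at S285, F3699. After flipping Y the toolpath is (190.5756,36.2533) → (183.7435,52.7474) → (167.2494,59.5795) → (150.7553,52.7474) → (143.9232,36.2533) → (150.7553,19.7592) → (167.2494,12.9271) → (183.7435,19.7592) → (190.5756,36.2533), returning to the start.

G21
G90
G0 X296.5883 Y22.9328
M3 S285
G1 X282.5169 Y3.4020 F3699
G1 X262.9861 Y17.4734
G1 X277.0575 Y37.0042
G1 X296.5883 Y22.9328
G0 X16.1109 Y21.1678
M3 S285
G1 X175.3876 Y40.8236 F3699
G1 X152.3245 Y31.6986
G1 X145.4360 Y65.4154
G1 X247.8258 Y67.1379
G1 X179.9758 Y65.3149
G0 X190.5756 Y36.2533
M3 S285
G1 X183.7435 Y52.7474 F3699
G1 X167.2494 Y59.5795
G1 X150.7553 Y52.7474
G1 X143.9232 Y36.2533
G1 X150.7553 Y19.7592
G1 X167.2494 Y12.9271
G1 X183.7435 Y19.7592
G1 X190.5756 Y36.2533
M5
G0 X0.0000 Y0.0000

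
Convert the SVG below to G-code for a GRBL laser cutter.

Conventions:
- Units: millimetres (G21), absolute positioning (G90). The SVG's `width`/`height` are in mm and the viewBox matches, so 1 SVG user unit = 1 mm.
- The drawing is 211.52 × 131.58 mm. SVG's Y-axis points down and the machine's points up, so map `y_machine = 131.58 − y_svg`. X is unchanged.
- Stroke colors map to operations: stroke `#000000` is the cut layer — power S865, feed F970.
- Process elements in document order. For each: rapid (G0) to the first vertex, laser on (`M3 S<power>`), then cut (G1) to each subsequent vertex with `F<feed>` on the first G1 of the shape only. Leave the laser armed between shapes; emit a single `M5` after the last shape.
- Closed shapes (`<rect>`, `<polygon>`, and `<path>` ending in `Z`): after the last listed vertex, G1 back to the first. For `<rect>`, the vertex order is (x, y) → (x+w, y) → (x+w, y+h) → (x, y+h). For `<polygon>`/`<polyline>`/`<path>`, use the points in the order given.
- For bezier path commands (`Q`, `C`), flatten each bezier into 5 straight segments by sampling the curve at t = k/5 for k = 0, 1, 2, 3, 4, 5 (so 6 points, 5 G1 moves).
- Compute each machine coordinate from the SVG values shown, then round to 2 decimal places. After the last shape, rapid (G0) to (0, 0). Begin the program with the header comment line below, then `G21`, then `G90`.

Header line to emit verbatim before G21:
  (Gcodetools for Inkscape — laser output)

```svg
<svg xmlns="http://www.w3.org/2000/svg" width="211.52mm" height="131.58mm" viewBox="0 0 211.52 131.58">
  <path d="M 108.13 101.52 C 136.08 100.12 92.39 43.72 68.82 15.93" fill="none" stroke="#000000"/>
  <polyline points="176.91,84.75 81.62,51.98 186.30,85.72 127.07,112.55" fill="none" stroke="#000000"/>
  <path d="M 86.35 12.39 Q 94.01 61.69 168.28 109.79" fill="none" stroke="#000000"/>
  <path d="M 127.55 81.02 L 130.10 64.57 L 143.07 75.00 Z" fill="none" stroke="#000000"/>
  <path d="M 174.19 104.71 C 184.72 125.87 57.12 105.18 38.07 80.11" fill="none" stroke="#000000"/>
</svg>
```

(Gcodetools for Inkscape — laser output)
G21
G90
G0 X108.13 Y30.06
M3 S865
G1 X117.04 Y36.83 F970
G1 X113.16 Y52.79
G1 X100.89 Y73.92
G1 X84.64 Y96.21
G1 X68.82 Y115.65
G0 X176.91 Y46.83
M3 S865
G1 X81.62 Y79.60 F970
G1 X186.30 Y45.86
G1 X127.07 Y19.03
G0 X86.35 Y119.19
M3 S865
G1 X92.08 Y99.52 F970
G1 X103.14 Y79.94
G1 X119.52 Y60.46
G1 X141.24 Y41.08
G1 X168.28 Y21.79
G0 X127.55 Y50.56
M3 S865
G1 X130.10 Y67.01 F970
G1 X143.07 Y56.58
G1 X127.55 Y50.56
G0 X174.19 Y26.87
M3 S865
G1 X165.91 Y18.90 F970
G1 X136.31 Y19.17
G1 X97.25 Y25.89
G1 X60.55 Y37.25
G1 X38.07 Y51.47
M5
G0 X0.00 Y0.00

Since the viewBox matches the mm dimensions, user units are millimetres directly. The only transform is the Y-flip y_m = 131.58 − y_svg.

Shape 1 is a cubic bezier drawn with `<path>`. Its stroke #000000 means cut at S865, F970. After flipping Y the toolpath is (108.13,30.06) → (117.04,36.83) → (113.16,52.79) → (100.89,73.92) → (84.64,96.21) → (68.82,115.65).

Shape 2 is a open polyline drawn with `<polyline>`. Its stroke #000000 means cut at S865, F970. After flipping Y the toolpath is (176.91,46.83) → (81.62,79.60) → (186.30,45.86) → (127.07,19.03).

Shape 3 is a quadratic bezier drawn with `<path>`. Its stroke #000000 means cut at S865, F970. After flipping Y the toolpath is (86.35,119.19) → (92.08,99.52) → (103.14,79.94) → (119.52,60.46) → (141.24,41.08) → (168.28,21.79).

Shape 4 is a regular polygon drawn with `<path>`. Its stroke #000000 means cut at S865, F970. After flipping Y the toolpath is (127.55,50.56) → (130.10,67.01) → (143.07,56.58) → (127.55,50.56), returning to the start.

Shape 5 is a cubic bezier drawn with `<path>`. Its stroke #000000 means cut at S865, F970. After flipping Y the toolpath is (174.19,26.87) → (165.91,18.90) → (136.31,19.17) → (97.25,25.89) → (60.55,37.25) → (38.07,51.47).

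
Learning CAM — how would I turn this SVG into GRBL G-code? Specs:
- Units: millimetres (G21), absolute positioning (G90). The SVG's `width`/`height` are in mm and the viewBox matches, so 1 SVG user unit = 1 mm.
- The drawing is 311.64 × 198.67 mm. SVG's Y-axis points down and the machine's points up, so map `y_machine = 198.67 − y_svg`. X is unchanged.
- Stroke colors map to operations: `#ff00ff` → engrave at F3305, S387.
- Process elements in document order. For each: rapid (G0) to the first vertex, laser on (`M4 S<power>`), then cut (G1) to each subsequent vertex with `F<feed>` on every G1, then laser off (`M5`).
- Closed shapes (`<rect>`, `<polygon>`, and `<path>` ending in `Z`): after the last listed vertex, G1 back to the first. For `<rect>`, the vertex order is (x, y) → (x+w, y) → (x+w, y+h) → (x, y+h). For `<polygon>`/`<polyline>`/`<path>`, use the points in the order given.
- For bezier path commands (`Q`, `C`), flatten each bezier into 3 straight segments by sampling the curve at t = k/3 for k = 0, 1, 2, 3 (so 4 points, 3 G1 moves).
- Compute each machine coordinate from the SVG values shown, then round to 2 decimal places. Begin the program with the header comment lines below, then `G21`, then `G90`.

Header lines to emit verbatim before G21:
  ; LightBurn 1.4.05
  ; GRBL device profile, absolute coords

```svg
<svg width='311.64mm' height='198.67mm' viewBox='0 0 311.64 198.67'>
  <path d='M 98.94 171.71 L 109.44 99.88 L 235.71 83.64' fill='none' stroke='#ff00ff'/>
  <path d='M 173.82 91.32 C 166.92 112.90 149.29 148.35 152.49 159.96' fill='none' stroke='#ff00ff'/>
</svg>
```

viewBox `0 0 311.64 198.67` with mm width/height → 1 unit = 1 mm. Flip: y_m = 198.67 − y_svg.

**Shape 1** — `<path>` open polyline, stroke `#ff00ff` → engrave (S387, F3305). Machine vertices: (98.94,26.96) → (109.44,98.79) → (235.71,115.03). Open path.

**Shape 2** — `<path>` cubic bezier, stroke `#ff00ff` → engrave (S387, F3305). Control points (SVG): P0=(173.82,91.32), P1=(166.92,112.90), P2=(149.29,148.35), P3=(152.49,159.96); sampled at t=k/3. Machine vertices: (173.82,107.35) → (164.51,82.54) → (155.06,56.87) → (152.49,38.71). Open path.

; LightBurn 1.4.05
; GRBL device profile, absolute coords
G21
G90
G0 X98.94 Y26.96
M4 S387
G1 X109.44 Y98.79 F3305
G1 X235.71 Y115.03 F3305
M5
G0 X173.82 Y107.35
M4 S387
G1 X164.51 Y82.54 F3305
G1 X155.06 Y56.87 F3305
G1 X152.49 Y38.71 F3305
M5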